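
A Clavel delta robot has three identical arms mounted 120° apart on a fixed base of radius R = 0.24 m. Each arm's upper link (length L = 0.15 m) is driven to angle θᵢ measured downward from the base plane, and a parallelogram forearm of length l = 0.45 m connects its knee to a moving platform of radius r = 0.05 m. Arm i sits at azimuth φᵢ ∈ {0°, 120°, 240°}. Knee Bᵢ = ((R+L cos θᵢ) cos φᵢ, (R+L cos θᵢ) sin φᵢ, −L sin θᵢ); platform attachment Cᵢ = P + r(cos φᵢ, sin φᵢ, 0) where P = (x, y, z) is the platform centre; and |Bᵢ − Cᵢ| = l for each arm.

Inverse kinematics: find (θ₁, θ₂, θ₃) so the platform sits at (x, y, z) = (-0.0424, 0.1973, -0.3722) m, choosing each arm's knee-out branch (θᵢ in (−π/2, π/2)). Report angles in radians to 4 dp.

θ₁ = 0.9599, θ₂ = -0.3493, θ₃ = 1.3959

arm 1 (φ=0.0°): x'=-0.0424, y'=0.1973
  A cos θ + B sin θ = C:  0.2324·cos θ + -0.3722·sin θ = -0.1716
  θ1 = atan2(B,A) + arccos(C/0.4388) = 0.9599
rotate P by −φ2: (0.1921, -0.0619, -0.3722)
  A=-0.0021, B=-0.3722, C=(l²−L²−A²−y'²−z²)/(2L)=0.1254
  γ=atan2(-0.3722,-0.0021)=-1.5763;  ψ=arccos(0.3370)=1.2271;  θ2=γ+ψ≈-0.3493
φ3=240.0° → target in arm frame (-0.1497, -0.1354)
  e−x'=0.3397;  (l²−L²−(e−x')²−y'²−z²)/2L = -0.3074
  θ3 = atan2(B,A) + arccos(C/0.5039) = 1.3959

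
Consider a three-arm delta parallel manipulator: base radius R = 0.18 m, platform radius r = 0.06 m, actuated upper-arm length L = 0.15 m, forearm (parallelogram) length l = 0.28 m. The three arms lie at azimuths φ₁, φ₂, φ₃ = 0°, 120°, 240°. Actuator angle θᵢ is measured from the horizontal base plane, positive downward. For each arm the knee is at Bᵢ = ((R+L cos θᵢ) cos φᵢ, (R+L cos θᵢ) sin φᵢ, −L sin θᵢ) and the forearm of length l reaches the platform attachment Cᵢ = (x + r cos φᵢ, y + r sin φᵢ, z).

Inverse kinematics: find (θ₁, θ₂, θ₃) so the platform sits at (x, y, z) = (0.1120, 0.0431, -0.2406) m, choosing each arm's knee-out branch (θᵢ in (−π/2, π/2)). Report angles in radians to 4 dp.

θ₁ = 0.0874, θ₂ = 0.9600, θ₃ = 1.3094

φ1=0.0° → target in arm frame (0.1120, 0.0431)
  e−x'=0.0080;  (l²−L²−(e−x')²−y'²−z²)/2L = -0.0130
  γ=atan2(-0.2406,0.0080)=-1.5376;  ψ=arccos(-0.0541)=1.6250;  θ1=γ+ψ≈0.0874
arm 2 (φ=120.0°): x'=-0.0187, y'=-0.1185
  e−x'=0.1387;  (l²−L²−(e−x')²−y'²−z²)/2L = -0.1176
  √(A²+B²)=0.2777;  θ2 = -1.0479+2.0080 ≈ 0.9600
arm 3 (φ=240.0°): x'=-0.0933, y'=0.0754
  e−x'=0.2133;  (l²−L²−(e−x')²−y'²−z²)/2L = -0.1773
  √(A²+B²)=0.3216;  θ3 = -0.8454+2.1548 ≈ 1.3094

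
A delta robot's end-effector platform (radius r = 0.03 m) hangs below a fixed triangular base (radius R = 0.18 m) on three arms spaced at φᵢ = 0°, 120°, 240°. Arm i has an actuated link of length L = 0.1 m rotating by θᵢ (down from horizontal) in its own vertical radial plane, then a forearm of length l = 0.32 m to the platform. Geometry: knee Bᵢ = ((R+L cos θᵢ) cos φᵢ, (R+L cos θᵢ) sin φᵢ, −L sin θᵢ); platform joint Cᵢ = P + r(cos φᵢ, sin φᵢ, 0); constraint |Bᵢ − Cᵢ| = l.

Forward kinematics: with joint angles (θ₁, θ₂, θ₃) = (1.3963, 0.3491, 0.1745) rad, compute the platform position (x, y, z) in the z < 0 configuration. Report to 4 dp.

O1 = (0.1674·cos0.0°, 0.1674·sin0.0°, -0.0985) = (0.1674, 0.0000, -0.0985)
O2 = (0.2440·cos120.0°, 0.2440·sin120.0°, -0.0342) = (-0.1220, 0.2113, -0.0342)
φ3=240.0°: virtual centre (-0.1242, -0.2152, -0.0174), radius l
|O₂|²−|O₁|² = 0.0230;  |O₃|²−|O₁|² = 0.0243
plane₁₂: -0.5787x+0.4226y+0.1286z = 0.0230
det = 0.4955;  x = -0.0407+0.2500z,  y = -0.0014+0.0382z
into |P−O₁|² = l²: 1.0640z² + 0.0928z + -0.0494 = 0;  Δ = 0.2189;  z = -0.2635 or 0.1762 → z<0 root = -0.2635
x = -0.1066, y = -0.0114

(-0.1066, -0.0114, -0.2635)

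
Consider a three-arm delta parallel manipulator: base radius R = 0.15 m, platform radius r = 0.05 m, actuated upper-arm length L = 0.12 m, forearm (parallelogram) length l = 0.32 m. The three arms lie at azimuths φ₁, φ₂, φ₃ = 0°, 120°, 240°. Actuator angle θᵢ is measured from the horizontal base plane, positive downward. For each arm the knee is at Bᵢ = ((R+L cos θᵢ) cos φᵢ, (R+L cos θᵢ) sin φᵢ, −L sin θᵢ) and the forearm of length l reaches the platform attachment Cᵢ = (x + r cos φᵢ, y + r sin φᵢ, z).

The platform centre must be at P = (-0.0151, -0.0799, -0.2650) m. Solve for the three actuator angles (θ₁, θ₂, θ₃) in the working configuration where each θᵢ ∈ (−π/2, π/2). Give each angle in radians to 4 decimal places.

θ₁ = 0.4365, θ₂ = 0.6982, θ₃ = -0.1741

arm 1 (φ=0.0°): x'=-0.0151, y'=-0.0799
  A=0.1151, B=-0.2650, C=(l²−L²−A²−y'²−z²)/(2L)=-0.0077
  γ=atan2(-0.2650,0.1151)=-1.1610;  ψ=arccos(-0.0268)=1.5976;  θ1=γ+ψ≈0.4365
rotate P by −φ2: (-0.0616, 0.0530, -0.2650)
  e−x'=0.1616;  (l²−L²−(e−x')²−y'²−z²)/2L = -0.0465
  √(A²+B²)=0.3104;  θ2 = -1.0231+1.7212 ≈ 0.6982
rotate P by −φ3: (0.0767, 0.0269, -0.2650)
  A cos θ + B sin θ = C:  0.0233·cos θ + -0.2650·sin θ = 0.0688
  θ3 = atan2(B,A) + arccos(C/0.2660) = -0.1741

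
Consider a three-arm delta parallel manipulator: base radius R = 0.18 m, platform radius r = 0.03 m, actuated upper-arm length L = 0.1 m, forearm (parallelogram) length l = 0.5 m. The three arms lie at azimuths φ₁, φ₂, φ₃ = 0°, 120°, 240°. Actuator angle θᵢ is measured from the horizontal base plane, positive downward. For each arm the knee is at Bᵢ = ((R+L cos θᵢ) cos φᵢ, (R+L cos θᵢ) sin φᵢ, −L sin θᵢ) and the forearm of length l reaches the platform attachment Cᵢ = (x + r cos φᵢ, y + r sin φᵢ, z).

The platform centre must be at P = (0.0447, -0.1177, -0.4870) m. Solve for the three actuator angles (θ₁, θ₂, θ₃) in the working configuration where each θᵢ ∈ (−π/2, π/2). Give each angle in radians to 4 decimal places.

θ₁ = 0.4367, θ₂ = 1.2222, θ₃ = 0.2622

rotate P by −φ1: (0.0447, -0.1177, -0.4870)
  A cos θ + B sin θ = C:  0.1053·cos θ + -0.4870·sin θ = -0.1106
  √(A²+B²)=0.4983;  θ1 = -1.3579+1.7945 ≈ 0.4367
φ2=120.0° → target in arm frame (-0.1243, 0.0201)
  e−x'=0.2743;  (l²−L²−(e−x')²−y'²−z²)/2L = -0.3640
  γ=atan2(-0.4870,0.2743)=-1.0579;  ψ=arccos(-0.6513)=2.2801;  θ2=γ+ψ≈1.2222
rotate P by −φ3: (0.0796, 0.0976, -0.4870)
  A cos θ + B sin θ = C:  0.0704·cos θ + -0.4870·sin θ = -0.0582
  θ3 = atan2(B,A) + arccos(C/0.4921) = 0.2622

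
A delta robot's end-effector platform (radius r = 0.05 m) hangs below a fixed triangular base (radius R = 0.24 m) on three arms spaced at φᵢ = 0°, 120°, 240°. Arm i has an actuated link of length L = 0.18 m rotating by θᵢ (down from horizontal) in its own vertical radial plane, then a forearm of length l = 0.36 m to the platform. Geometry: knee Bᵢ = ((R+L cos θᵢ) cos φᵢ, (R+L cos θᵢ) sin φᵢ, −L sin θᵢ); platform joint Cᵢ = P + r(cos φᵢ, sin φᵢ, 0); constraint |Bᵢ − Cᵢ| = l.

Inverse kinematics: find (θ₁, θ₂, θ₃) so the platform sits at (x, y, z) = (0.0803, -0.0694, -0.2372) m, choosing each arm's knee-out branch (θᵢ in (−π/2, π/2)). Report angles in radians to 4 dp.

φ1=0.0° → target in arm frame (0.0803, -0.0694)
  A cos θ + B sin θ = C:  0.1097·cos θ + -0.2372·sin θ = 0.0669
  θ1 = atan2(B,A) + arccos(C/0.2613) = 0.1743
rotate P by −φ2: (-0.1003, -0.0348, -0.2372)
  A=0.2903, B=-0.2372, C=(l²−L²−A²−y'²−z²)/(2L)=-0.1237
  √(A²+B²)=0.3748;  θ2 = -0.6852+1.9070 ≈ 1.2219
rotate P by −φ3: (0.0200, 0.1042, -0.2372)
  A cos θ + B sin θ = C:  0.1700·cos θ + -0.2372·sin θ = 0.0032
  γ=atan2(-0.2372,0.1700)=-0.9488;  ψ=arccos(0.0110)=1.5598;  θ3=γ+ψ≈0.6110

θ₁ = 0.1743, θ₂ = 1.2219, θ₃ = 0.6110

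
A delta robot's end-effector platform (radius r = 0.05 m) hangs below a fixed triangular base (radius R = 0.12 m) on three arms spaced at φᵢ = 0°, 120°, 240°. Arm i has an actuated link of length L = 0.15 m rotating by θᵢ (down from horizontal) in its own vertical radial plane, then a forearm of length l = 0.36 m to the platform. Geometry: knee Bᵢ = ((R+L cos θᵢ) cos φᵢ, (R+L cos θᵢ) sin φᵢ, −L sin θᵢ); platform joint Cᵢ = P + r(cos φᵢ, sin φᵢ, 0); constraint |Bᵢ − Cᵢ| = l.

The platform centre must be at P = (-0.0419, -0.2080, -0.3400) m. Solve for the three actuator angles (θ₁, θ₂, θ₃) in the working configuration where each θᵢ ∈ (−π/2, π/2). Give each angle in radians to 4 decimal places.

arm 1 (φ=0.0°): x'=-0.0419, y'=-0.2080
  A cos θ + B sin θ = C:  0.1119·cos θ + -0.3400·sin θ = -0.2143
  γ=atan2(-0.3400,0.1119)=-1.2528;  ψ=arccos(-0.5987)=2.2126;  θ1=γ+ψ≈0.9598
φ2=120.0° → target in arm frame (-0.1592, 0.1403)
  A=0.2292, B=-0.3400, C=(l²−L²−A²−y'²−z²)/(2L)=-0.2690
  θ2 = atan2(B,A) + arccos(C/0.4100) = 1.3087
arm 3 (φ=240.0°): x'=0.2011, y'=0.0677
  A=-0.1311, B=-0.3400, C=(l²−L²−A²−y'²−z²)/(2L)=-0.1009
  θ3 = atan2(B,A) + arccos(C/0.3644) = -0.0874

θ₁ = 0.9598, θ₂ = 1.3087, θ₃ = -0.0874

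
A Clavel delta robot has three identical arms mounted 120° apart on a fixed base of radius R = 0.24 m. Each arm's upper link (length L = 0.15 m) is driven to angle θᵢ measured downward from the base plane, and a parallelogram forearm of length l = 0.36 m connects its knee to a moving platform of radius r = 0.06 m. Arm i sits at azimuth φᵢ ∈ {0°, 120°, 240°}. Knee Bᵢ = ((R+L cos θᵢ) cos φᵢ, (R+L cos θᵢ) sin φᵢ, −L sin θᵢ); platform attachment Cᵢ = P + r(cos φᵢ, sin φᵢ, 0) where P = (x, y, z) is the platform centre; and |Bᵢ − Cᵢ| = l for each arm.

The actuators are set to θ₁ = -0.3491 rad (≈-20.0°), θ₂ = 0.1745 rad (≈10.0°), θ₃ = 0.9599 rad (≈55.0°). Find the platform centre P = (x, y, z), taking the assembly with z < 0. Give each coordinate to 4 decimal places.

(0.0647, 0.0620, -0.1938)

centre 1 = (0.3210·cos0.0°, 0.3210·sin0.0°, 0.0513) = (0.3210, 0.0000, 0.0513)
arm 2 at φ=120.0°: e+L cos θ2 = 0.3277;  centre 2 = (-0.1639, 0.2838, -0.0260)
centre 3 = (0.2660·cos240.0°, 0.2660·sin240.0°, -0.1229) = (-0.1330, -0.2304, -0.1229)
subtract pairs → two planes through P
plane₁₂: -0.9696x+0.5676y+-0.1547z = 0.0024
Cramer: x(z) = 0.0105-0.2796z;  y(z) = 0.0222-0.2051z
into |P−centre ₁|² = l²: 1.1202z² + 0.0619z + -0.0301 = 0;  Δ = 0.1387;  z = -0.1938 or 0.1386 → z<0 root = -0.1938
x = 0.0647, y = 0.0620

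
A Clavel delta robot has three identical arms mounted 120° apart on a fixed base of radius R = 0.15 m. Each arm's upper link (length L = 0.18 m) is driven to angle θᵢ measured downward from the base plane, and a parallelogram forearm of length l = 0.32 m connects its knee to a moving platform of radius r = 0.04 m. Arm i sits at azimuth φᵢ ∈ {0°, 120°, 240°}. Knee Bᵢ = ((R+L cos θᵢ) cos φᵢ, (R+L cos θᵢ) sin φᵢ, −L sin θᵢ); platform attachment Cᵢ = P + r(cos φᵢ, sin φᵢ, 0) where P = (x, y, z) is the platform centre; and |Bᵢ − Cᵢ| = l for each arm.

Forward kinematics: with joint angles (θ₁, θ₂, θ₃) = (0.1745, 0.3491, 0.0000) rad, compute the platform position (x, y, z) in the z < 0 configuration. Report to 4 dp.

(0.0008, -0.0239, -0.1718)

centre 1 = (0.2873·cos0.0°, 0.2873·sin0.0°, -0.0313) = (0.2873, 0.0000, -0.0313)
centre 2 = (0.2791·cos120.0°, 0.2791·sin120.0°, -0.0616) = (-0.1396, 0.2417, -0.0616)
centre 3 = (0.2900·cos240.0°, 0.2900·sin240.0°, 0.0000) = (-0.1450, -0.2511, 0.0000)
eliminate P² terms by subtracting sphere 1 from 2 and 3
linear system: -0.8537x+0.4835y = -0.0018−-0.0606z; -0.8645x+-0.5023y = 0.0006−0.0625z
det = 0.8468;  x = 0.0007+-0.0003z,  y = -0.0024+0.1249z
sphere 1 gives Az²+Bz+C=0 with A=1.0156, B=0.0621, C=-0.0193;  B²−4AC=0.0823;  roots -0.1718, 0.1107;  negative root z = -0.1718
x = 0.0008, y = -0.0239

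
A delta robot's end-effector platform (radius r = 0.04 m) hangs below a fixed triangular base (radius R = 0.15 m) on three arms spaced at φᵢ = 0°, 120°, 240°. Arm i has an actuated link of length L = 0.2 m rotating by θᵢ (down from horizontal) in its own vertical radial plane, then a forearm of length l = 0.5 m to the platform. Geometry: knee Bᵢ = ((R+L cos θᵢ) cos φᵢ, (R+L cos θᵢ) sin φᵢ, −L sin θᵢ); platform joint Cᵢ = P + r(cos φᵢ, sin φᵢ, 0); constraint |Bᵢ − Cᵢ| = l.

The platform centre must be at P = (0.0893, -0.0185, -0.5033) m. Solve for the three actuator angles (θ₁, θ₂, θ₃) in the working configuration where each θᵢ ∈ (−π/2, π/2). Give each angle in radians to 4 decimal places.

arm 1 (φ=0.0°): x'=0.0893, y'=-0.0185
  e−x'=0.0207;  (l²−L²−(e−x')²−y'²−z²)/2L = -0.1102
  θ1 = atan2(B,A) + arccos(C/0.5037) = 0.2617
rotate P by −φ2: (-0.0607, -0.0681, -0.5033)
  A=0.1707, B=-0.5033, C=(l²−L²−A²−y'²−z²)/(2L)=-0.1927
  γ=atan2(-0.5033,0.1707)=-1.2439;  ψ=arccos(-0.3626)=1.9418;  θ2=γ+ψ≈0.6980
arm 3 (φ=240.0°): x'=-0.0286, y'=0.0866
  e−x'=0.1386;  (l²−L²−(e−x')²−y'²−z²)/2L = -0.1751
  θ3 = atan2(B,A) + arccos(C/0.5220) = 0.6107

θ₁ = 0.2617, θ₂ = 0.6980, θ₃ = 0.6107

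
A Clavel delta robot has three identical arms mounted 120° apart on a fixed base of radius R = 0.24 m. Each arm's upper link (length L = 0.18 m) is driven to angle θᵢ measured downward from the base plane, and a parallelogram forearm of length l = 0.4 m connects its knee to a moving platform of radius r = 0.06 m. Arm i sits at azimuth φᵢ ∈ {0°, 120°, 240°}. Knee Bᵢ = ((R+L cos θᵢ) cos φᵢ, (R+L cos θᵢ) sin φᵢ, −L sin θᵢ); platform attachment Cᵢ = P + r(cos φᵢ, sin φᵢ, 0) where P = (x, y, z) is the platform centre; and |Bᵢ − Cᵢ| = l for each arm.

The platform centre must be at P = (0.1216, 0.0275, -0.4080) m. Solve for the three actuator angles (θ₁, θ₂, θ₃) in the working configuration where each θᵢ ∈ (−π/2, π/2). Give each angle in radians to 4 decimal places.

θ₁ = 0.4364, θ₂ = 1.1346, θ₃ = 1.3094

φ1=0.0° → target in arm frame (0.1216, 0.0275)
  A cos θ + B sin θ = C:  0.0584·cos θ + -0.4080·sin θ = -0.1195
  θ1 = atan2(B,A) + arccos(C/0.4122) = 0.4364
φ2=120.0° → target in arm frame (-0.0370, -0.1191)
  e−x'=0.2170;  (l²−L²−(e−x')²−y'²−z²)/2L = -0.2781
  √(A²+B²)=0.4621;  θ2 = -1.0820+2.2166 ≈ 1.1346
rotate P by −φ3: (-0.0846, 0.0916, -0.4080)
  A cos θ + B sin θ = C:  0.2646·cos θ + -0.4080·sin θ = -0.3257
  √(A²+B²)=0.4863;  θ3 = -0.9954+2.3048 ≈ 1.3094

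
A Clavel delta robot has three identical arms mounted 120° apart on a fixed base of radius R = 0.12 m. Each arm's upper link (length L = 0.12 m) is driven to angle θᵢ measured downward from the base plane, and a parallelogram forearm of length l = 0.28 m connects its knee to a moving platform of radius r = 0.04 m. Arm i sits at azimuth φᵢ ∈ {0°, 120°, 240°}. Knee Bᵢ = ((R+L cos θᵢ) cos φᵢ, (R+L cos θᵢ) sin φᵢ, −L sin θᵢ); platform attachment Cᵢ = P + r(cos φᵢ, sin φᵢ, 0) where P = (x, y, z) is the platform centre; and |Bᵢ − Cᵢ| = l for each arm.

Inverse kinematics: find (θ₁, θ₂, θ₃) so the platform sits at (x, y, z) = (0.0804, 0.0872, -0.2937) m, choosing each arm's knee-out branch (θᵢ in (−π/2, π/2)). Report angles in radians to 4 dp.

θ₁ = 0.4361, θ₂ = 0.6979, θ₃ = 1.3960

arm 1 (φ=0.0°): x'=0.0804, y'=0.0872
  A cos θ + B sin θ = C:  -0.0004·cos θ + -0.2937·sin θ = -0.1244
  √(A²+B²)=0.2937;  θ1 = -1.5722+2.0083 ≈ 0.4361
arm 2 (φ=120.0°): x'=0.0353, y'=-0.1132
  A=0.0447, B=-0.2937, C=(l²−L²−A²−y'²−z²)/(2L)=-0.1545
  γ=atan2(-0.2937,0.0447)=-1.4198;  ψ=arccos(-0.5200)=2.1177;  θ2=γ+ψ≈0.6979
arm 3 (φ=240.0°): x'=-0.1157, y'=0.0260
  A cos θ + B sin θ = C:  0.1957·cos θ + -0.2937·sin θ = -0.2552
  √(A²+B²)=0.3529;  θ3 = -0.9830+2.3789 ≈ 1.3960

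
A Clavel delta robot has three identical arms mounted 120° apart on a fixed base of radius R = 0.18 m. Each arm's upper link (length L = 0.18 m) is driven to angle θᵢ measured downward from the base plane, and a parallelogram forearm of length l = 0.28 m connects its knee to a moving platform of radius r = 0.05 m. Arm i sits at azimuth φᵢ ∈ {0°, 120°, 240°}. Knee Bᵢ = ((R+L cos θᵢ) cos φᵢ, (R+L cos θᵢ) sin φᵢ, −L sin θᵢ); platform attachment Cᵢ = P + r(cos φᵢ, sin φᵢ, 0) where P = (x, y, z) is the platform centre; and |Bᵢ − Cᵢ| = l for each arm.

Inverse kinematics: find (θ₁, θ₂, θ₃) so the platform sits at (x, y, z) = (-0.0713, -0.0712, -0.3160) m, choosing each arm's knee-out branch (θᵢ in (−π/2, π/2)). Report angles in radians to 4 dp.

θ₁ = 1.3963, θ₂ = 1.2215, θ₃ = 0.6108

rotate P by −φ1: (-0.0713, -0.0712, -0.3160)
  A=0.2013, B=-0.3160, C=(l²−L²−A²−y'²−z²)/(2L)=-0.2762
  γ=atan2(-0.3160,0.2013)=-1.0036;  ψ=arccos(-0.7373)=2.3999;  θ1=γ+ψ≈1.3963
φ2=120.0° → target in arm frame (-0.0260, 0.0973)
  e−x'=0.1560;  (l²−L²−(e−x')²−y'²−z²)/2L = -0.2435
  γ=atan2(-0.3160,0.1560)=-1.1122;  ψ=arccos(-0.6910)=2.3337;  θ2=γ+ψ≈1.2215
rotate P by −φ3: (0.0973, -0.0261, -0.3160)
  A cos θ + B sin θ = C:  0.0327·cos θ + -0.3160·sin θ = -0.1545
  γ=atan2(-0.3160,0.0327)=-1.4677;  ψ=arccos(-0.4862)=2.0786;  θ3=γ+ψ≈0.6108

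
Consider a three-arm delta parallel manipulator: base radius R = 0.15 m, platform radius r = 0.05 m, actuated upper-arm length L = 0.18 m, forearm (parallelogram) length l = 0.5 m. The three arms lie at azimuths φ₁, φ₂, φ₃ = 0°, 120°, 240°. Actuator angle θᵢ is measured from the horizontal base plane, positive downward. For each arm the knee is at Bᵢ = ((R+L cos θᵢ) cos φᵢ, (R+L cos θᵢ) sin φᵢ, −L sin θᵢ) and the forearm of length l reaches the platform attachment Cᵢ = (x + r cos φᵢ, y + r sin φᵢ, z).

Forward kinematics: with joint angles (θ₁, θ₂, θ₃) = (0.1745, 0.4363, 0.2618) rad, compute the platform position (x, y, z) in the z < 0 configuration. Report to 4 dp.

arm 1 at φ=0.0°: ρ1 = 0.2773;  S1 = (0.2773, 0.0000, -0.0313)
arm 2 at φ=120.0°: ρ2 = 0.2631;  S2 = (-0.1316, 0.2279, -0.0761)
S3 = (0.2739·cos240.0°, 0.2739·sin240.0°, -0.0466) = (-0.1369, -0.2372, -0.0466)
eliminate P² terms by subtracting sphere 1 from 2 and 3
linear system: -0.8177x+0.4558y = -0.0028−-0.0896z; -0.8284x+-0.4744y = -0.0007−-0.0307z
det = 0.7654;  x = 0.0022+-0.0738z,  y = -0.0023+0.0642z
sphere 1 gives Az²+Bz+C=0 with A=1.0096, B=0.1028, C=-0.1733;  B²−4AC=0.7105;  roots -0.4684, 0.3666;  negative root z = -0.4684
x = 0.0367, y = -0.0324

(0.0367, -0.0324, -0.4684)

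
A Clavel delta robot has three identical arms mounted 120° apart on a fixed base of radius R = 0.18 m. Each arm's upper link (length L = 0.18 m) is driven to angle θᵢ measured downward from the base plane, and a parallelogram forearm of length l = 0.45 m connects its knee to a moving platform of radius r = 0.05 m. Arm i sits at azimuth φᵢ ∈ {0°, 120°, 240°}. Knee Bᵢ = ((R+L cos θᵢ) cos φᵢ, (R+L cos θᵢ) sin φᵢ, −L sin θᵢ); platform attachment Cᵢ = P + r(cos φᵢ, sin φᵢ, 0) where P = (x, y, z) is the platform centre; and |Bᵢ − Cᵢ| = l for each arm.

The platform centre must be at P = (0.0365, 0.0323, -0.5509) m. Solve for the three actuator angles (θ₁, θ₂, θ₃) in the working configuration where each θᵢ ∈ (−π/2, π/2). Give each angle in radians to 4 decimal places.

φ1=0.0° → target in arm frame (0.0365, 0.0323)
  A cos θ + B sin θ = C:  0.0935·cos θ + -0.5509·sin θ = -0.3977
  θ1 = atan2(B,A) + arccos(C/0.5588) = 0.9601
arm 2 (φ=120.0°): x'=0.0097, y'=-0.0478
  A=0.1203, B=-0.5509, C=(l²−L²−A²−y'²−z²)/(2L)=-0.4171
  θ2 = atan2(B,A) + arccos(C/0.5639) = 1.0475
φ3=240.0° → target in arm frame (-0.0462, 0.0155)
  e−x'=0.1762;  (l²−L²−(e−x')²−y'²−z²)/2L = -0.4575
  γ=atan2(-0.5509,0.1762)=-1.2612;  ψ=arccos(-0.7909)=2.4831;  θ3=γ+ψ≈1.2219

θ₁ = 0.9601, θ₂ = 1.0475, θ₃ = 1.2219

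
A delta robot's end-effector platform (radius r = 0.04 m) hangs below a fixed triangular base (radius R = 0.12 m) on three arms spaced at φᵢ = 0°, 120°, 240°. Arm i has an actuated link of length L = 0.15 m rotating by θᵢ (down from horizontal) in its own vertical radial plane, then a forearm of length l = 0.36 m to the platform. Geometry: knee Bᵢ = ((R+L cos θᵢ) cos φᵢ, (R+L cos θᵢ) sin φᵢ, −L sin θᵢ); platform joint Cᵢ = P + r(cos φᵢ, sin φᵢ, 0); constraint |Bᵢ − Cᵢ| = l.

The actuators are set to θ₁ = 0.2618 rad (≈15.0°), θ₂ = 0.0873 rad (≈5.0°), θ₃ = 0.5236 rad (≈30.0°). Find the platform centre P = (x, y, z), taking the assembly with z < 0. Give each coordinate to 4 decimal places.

(0.0077, 0.0564, -0.3203)

arm 1 at φ=0.0°: (R−r)+L cos θ1 = 0.2249;  S1 = (0.2249, 0.0000, -0.0388)
arm 2 at φ=120.0°: (R−r)+L cos θ2 = 0.2294;  S2 = (-0.1147, 0.1987, -0.0131)
S3 = (0.2099·cos240.0°, 0.2099·sin240.0°, -0.0750) = (-0.1050, -0.1818, -0.0750)
eliminate P² terms by subtracting sphere 1 from 2 and 3
[-0.6792 0.3974 0.0515]·P = 0.0007;  [-0.6597 -0.3636 -0.0724]·P = -0.0024
Cramer: x(z) = 0.0014-0.0197z;  y(z) = 0.0041-0.1633z
sphere 1 gives Az²+Bz+C=0 with A=1.0270, B=0.0851, C=-0.0781;  B²−4AC=0.3281;  roots -0.3203, 0.2374;  negative root z = -0.3203
x = 0.0077, y = 0.0564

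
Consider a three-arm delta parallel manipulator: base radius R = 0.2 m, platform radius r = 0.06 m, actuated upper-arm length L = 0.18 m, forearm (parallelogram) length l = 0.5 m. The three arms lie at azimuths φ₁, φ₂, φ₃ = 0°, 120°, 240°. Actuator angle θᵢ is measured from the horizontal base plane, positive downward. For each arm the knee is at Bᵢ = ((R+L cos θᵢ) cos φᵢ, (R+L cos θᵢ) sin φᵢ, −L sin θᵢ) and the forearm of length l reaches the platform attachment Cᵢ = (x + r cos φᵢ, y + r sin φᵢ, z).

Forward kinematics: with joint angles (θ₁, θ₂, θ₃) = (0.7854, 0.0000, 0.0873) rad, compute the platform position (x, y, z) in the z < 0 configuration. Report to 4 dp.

(-0.1355, 0.0121, -0.4233)

S1 = (0.2673·cos0.0°, 0.2673·sin0.0°, -0.1273) = (0.2673, 0.0000, -0.1273)
arm 2 at φ=120.0°: (R−r)+L cos θ2 = 0.3200;  S2 = (-0.1600, 0.2771, 0.0000)
S3 = (0.3193·cos240.0°, 0.3193·sin240.0°, -0.0157) = (-0.1597, -0.2765, -0.0157)
|S₂|²−|S₁|² = 0.0148;  |S₃|²−|S₁|² = 0.0146
linear system: -0.8546x+0.5543y = 0.0148−0.2546z; -0.8539x+-0.5531y = 0.0146−0.2232z
det = 0.9459;  x = -0.0172+0.2796z,  y = 0.0002+-0.0282z
quadratic in z: (1.0790)z²+(0.0955)z+(-0.1529)=0, √Δ=0.8179 → z ∈ {-0.4233, 0.3348}; z = -0.4233 (taking z<0)
x = -0.1355, y = 0.0121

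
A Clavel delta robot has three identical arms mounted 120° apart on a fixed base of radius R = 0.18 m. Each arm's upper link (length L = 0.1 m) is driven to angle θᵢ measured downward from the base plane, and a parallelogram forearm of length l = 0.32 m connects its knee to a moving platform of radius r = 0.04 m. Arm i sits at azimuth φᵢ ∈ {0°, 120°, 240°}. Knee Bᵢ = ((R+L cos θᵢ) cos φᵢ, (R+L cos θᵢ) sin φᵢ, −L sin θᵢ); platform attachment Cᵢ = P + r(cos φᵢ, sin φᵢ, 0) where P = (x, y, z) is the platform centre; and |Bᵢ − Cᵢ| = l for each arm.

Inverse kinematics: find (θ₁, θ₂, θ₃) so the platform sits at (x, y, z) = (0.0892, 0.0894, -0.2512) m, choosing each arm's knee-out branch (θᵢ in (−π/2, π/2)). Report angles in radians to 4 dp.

rotate P by −φ1: (0.0892, 0.0894, -0.2512)
  e−x'=0.0508;  (l²−L²−(e−x')²−y'²−z²)/2L = 0.0936
  γ=atan2(-0.2512,0.0508)=-1.3713;  ψ=arccos(0.3653)=1.1968;  θ1=γ+ψ≈-0.1744
φ2=120.0° → target in arm frame (0.0328, -0.1219)
  e−x'=0.1072;  (l²−L²−(e−x')²−y'²−z²)/2L = 0.0147
  √(A²+B²)=0.2731;  θ2 = -1.1675+1.5169 ≈ 0.3494
rotate P by −φ3: (-0.1220, 0.0325, -0.2512)
  A cos θ + B sin θ = C:  0.2620·cos θ + -0.2512·sin θ = -0.2021
  √(A²+B²)=0.3630;  θ3 = -0.7643+2.1612 ≈ 1.3969

θ₁ = -0.1744, θ₂ = 0.3494, θ₃ = 1.3969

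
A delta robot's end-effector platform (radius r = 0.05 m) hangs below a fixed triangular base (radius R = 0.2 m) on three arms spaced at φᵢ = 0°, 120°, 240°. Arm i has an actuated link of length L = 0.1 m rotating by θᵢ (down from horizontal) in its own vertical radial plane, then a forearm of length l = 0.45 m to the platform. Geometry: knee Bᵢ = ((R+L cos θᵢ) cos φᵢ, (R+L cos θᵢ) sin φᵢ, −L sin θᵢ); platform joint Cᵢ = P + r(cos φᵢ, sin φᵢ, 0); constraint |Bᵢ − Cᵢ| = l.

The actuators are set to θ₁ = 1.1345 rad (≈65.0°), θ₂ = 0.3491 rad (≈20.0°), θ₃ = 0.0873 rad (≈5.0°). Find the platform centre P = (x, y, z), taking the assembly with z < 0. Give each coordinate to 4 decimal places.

arm 1 at φ=0.0°: ρ1 = 0.1923;  centre 1 = (0.1923, 0.0000, -0.0906)
arm 2 at φ=120.0°: ρ2 = 0.2440;  centre 2 = (-0.1220, 0.2113, -0.0342)
arm 3 at φ=240.0°: ρ3 = 0.2496;  centre 3 = (-0.1248, -0.2162, -0.0087)
|centre ₂|²−|centre ₁|² = 0.0155;  |centre ₃|²−|centre ₁|² = 0.0172
plane₁₂: -0.6285x+0.4226y+0.1129z = 0.0155
Cramer: x(z) = -0.0259+0.2187z;  y(z) = -0.0018+0.0582z
into |P−centre ₁|² = l²: 1.0512z² + 0.0856z + -0.1467 = 0;  Δ = 0.6241;  z = -0.4165 or 0.3350 → z<0 root = -0.4165
x = -0.1170, y = -0.0260

(-0.1170, -0.0260, -0.4165)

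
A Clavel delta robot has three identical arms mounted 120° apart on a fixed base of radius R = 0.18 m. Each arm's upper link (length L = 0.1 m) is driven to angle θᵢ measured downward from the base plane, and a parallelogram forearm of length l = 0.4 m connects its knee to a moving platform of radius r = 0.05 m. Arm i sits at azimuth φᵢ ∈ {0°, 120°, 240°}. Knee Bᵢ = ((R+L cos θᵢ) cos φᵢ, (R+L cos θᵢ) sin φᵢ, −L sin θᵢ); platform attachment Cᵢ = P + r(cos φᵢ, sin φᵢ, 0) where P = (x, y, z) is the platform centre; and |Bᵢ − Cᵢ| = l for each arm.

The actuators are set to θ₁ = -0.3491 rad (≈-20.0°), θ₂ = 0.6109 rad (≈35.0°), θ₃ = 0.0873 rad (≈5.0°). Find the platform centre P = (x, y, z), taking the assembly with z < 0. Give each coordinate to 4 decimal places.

φ1=0.0°: virtual centre (0.2240, 0.0000, 0.0342), radius l
arm 2 at φ=120.0°: e+L cos θ2 = 0.2119;  centre 2 = (-0.1060, 0.1835, -0.0574)
arm 3 at φ=240.0°: e+L cos θ3 = 0.2296;  centre 3 = (-0.1148, -0.1989, -0.0087)
eliminate P² terms by subtracting sphere 1 from 2 and 3
plane₁₂: -0.6598x+0.3670y+-0.1831z = -0.0031
Cramer: x(z) = 0.0014-0.2041z;  y(z) = -0.0061+0.1319z
into |P−centre ₁|² = l²: 1.0591z² + 0.0209z + -0.1092 = 0;  Δ = 0.4633;  z = -0.3312 or 0.3115 → z<0 root = -0.3312
x = 0.0690, y = -0.0497

(0.0690, -0.0497, -0.3312)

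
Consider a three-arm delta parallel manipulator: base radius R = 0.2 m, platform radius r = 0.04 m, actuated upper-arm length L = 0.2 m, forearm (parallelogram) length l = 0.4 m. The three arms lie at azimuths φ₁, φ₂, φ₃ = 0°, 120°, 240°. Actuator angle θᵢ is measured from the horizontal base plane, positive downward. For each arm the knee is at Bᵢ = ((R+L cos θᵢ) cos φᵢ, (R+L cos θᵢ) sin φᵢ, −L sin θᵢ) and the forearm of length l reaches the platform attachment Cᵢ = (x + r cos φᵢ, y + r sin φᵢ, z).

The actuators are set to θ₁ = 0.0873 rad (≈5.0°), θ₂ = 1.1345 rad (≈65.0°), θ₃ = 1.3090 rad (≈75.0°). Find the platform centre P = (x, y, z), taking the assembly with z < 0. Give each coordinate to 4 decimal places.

(0.1791, 0.0319, -0.3732)

O1 = (0.3592·cos0.0°, 0.3592·sin0.0°, -0.0174) = (0.3592, 0.0000, -0.0174)
O2 = (0.2445·cos120.0°, 0.2445·sin120.0°, -0.1813) = (-0.1223, 0.2118, -0.1813)
φ3=240.0°: virtual centre (-0.1059, -0.1834, -0.1932), radius l
|O₂|²−|O₁|² = -0.0367;  |O₃|²−|O₁|² = -0.0472
[-0.9630 0.4235 -0.3277]·P = -0.0367;  [-0.9302 -0.3668 -0.3515]·P = -0.0472
det = 0.7472;  x = 0.0448+-0.3601z,  y = 0.0151+-0.0451z
into |P−O₁|² = l²: 1.1317z² + 0.2600z + -0.0606 = 0;  Δ = 0.3418;  z = -0.3732 or 0.1434 → z<0 root = -0.3732
x = 0.1791, y = 0.0319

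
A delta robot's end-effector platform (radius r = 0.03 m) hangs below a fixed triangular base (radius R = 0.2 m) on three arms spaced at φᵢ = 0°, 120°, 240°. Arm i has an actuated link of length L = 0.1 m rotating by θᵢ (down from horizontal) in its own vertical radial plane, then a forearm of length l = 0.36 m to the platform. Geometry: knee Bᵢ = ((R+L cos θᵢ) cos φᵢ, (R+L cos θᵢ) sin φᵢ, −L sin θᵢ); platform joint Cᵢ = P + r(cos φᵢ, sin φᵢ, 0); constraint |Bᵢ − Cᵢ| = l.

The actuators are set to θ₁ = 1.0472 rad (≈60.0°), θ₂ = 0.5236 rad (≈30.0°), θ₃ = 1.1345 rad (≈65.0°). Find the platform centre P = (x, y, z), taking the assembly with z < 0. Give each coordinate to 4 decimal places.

O1 = (0.2200·cos0.0°, 0.2200·sin0.0°, -0.0866) = (0.2200, 0.0000, -0.0866)
arm 2 at φ=120.0°: ρ2 = 0.2566;  O2 = (-0.1283, 0.2222, -0.0500)
O3 = (0.2123·cos240.0°, 0.2123·sin240.0°, -0.0906) = (-0.1061, -0.1838, -0.0906)
subtract pairs → two planes through P
linear system: -0.6966x+0.4444y = 0.0124−0.0732z; -0.6523x+-0.3676y = -0.0026−-0.0081z
Cramer: x(z) = -0.0062+0.0427z;  y(z) = 0.0182-0.0977z
into |P−O₁|² = l²: 1.0114z² + 0.1503z + -0.0706 = 0;  Δ = 0.3081;  z = -0.3487 or 0.2001 → z<0 root = -0.3487
x = -0.0211, y = 0.0523

(-0.0211, 0.0523, -0.3487)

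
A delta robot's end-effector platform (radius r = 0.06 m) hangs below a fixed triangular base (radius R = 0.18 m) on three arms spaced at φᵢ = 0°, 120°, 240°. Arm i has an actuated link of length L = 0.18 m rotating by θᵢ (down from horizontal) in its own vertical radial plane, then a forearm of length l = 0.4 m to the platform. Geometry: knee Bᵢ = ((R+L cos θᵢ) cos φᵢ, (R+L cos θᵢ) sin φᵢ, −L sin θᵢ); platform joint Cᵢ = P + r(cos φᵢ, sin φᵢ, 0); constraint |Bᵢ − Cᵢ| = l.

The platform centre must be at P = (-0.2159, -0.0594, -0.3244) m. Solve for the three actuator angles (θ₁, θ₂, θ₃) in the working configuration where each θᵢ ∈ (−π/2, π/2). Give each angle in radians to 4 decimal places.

arm 1 (φ=0.0°): x'=-0.2159, y'=-0.0594
  e−x'=0.3359;  (l²−L²−(e−x')²−y'²−z²)/2L = -0.2611
  γ=atan2(-0.3244,0.3359)=-0.7680;  ψ=arccos(-0.5591)=2.1641;  θ1=γ+ψ≈1.3961
rotate P by −φ2: (0.0565, 0.2167, -0.3244)
  e−x'=0.0635;  (l²−L²−(e−x')²−y'²−z²)/2L = -0.0795
  √(A²+B²)=0.3306;  θ2 = -1.3775+1.8136 ≈ 0.4361
arm 3 (φ=240.0°): x'=0.1594, y'=-0.1573
  e−x'=-0.0394;  (l²−L²−(e−x')²−y'²−z²)/2L = -0.0109
  √(A²+B²)=0.3268;  θ3 = -1.6916+1.6041 ≈ -0.0875

θ₁ = 1.3961, θ₂ = 0.4361, θ₃ = -0.0875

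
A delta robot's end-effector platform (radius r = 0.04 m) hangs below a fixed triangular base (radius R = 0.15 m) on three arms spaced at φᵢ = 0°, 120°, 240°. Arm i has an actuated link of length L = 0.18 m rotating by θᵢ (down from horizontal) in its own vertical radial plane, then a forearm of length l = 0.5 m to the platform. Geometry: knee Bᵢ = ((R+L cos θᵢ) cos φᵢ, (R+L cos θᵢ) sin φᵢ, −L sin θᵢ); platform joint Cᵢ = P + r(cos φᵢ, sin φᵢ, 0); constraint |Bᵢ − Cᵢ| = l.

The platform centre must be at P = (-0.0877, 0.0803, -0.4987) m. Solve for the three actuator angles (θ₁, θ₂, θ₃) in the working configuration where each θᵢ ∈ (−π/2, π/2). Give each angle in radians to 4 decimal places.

θ₁ = 0.7855, θ₂ = 0.1746, θ₃ = 0.6111

rotate P by −φ1: (-0.0877, 0.0803, -0.4987)
  A cos θ + B sin θ = C:  0.1977·cos θ + -0.4987·sin θ = -0.2129
  √(A²+B²)=0.5365;  θ1 = -1.1934+1.9788 ≈ 0.7855
arm 2 (φ=120.0°): x'=0.1134, y'=0.0358
  A cos θ + B sin θ = C:  -0.0034·cos θ + -0.4987·sin θ = -0.0900
  θ2 = atan2(B,A) + arccos(C/0.4987) = 0.1746
rotate P by −φ3: (-0.0257, -0.1161, -0.4987)
  A cos θ + B sin θ = C:  0.1357·cos θ + -0.4987·sin θ = -0.1750
  γ=atan2(-0.4987,0.1357)=-1.3051;  ψ=arccos(-0.3386)=1.9162;  θ3=γ+ψ≈0.6111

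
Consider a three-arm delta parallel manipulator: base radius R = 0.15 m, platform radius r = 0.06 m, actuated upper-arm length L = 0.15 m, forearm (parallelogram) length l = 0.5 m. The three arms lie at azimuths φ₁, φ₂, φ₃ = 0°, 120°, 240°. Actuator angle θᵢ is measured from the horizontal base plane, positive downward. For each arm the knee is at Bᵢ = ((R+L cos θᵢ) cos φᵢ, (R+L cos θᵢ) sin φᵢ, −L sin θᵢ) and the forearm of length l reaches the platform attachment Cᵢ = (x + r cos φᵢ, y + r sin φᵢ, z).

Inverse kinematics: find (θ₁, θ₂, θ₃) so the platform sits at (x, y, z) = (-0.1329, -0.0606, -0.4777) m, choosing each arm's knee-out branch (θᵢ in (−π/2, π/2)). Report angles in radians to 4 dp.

rotate P by −φ1: (-0.1329, -0.0606, -0.4777)
  e−x'=0.2229;  (l²−L²−(e−x')²−y'²−z²)/2L = -0.1802
  √(A²+B²)=0.5271;  θ1 = -1.1342+1.9196 ≈ 0.7854
rotate P by −φ2: (0.0140, 0.1454, -0.4777)
  e−x'=0.0760;  (l²−L²−(e−x')²−y'²−z²)/2L = -0.0921
  θ2 = atan2(B,A) + arccos(C/0.4837) = 0.3493
φ3=240.0° → target in arm frame (0.1189, -0.0848)
  e−x'=-0.0289;  (l²−L²−(e−x')²−y'²−z²)/2L = -0.0291
  γ=atan2(-0.4777,-0.0289)=-1.6313;  ψ=arccos(-0.0608)=1.6316;  θ3=γ+ψ≈0.0003

θ₁ = 0.7854, θ₂ = 0.3493, θ₃ = 0.0003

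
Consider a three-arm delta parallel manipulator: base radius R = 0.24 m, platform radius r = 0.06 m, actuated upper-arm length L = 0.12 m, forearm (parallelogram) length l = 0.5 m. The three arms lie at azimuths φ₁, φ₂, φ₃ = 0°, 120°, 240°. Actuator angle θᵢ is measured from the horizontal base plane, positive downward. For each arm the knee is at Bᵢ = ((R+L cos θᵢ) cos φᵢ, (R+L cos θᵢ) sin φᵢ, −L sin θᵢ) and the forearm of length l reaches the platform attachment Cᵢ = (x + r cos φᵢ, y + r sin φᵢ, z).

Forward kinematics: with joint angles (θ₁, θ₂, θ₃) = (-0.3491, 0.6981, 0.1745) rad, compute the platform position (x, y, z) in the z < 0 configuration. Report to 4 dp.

(0.0900, -0.0590, -0.4122)

arm 1 at φ=0.0°: (R−r)+L cos θ1 = 0.2928;  S1 = (0.2928, 0.0000, 0.0410)
φ2=120.0°: virtual centre (-0.1360, 0.2355, -0.0771), radius l
S3 = (0.2982·cos240.0°, 0.2982·sin240.0°, -0.0208) = (-0.1491, -0.2582, -0.0208)
subtract pairs → two planes through P
plane₁₂: -0.8575x+0.4710y+-0.2364z = -0.0075
Cramer: x(z) = 0.0034-0.2099z;  y(z) = -0.0097+0.1196z
quadratic in z: (1.0584)z²+(0.0371)z+(-0.1645)=0, √Δ=0.8354 → z ∈ {-0.4122, 0.3771}; z = -0.4122 (taking z<0)
x = 0.0900, y = -0.0590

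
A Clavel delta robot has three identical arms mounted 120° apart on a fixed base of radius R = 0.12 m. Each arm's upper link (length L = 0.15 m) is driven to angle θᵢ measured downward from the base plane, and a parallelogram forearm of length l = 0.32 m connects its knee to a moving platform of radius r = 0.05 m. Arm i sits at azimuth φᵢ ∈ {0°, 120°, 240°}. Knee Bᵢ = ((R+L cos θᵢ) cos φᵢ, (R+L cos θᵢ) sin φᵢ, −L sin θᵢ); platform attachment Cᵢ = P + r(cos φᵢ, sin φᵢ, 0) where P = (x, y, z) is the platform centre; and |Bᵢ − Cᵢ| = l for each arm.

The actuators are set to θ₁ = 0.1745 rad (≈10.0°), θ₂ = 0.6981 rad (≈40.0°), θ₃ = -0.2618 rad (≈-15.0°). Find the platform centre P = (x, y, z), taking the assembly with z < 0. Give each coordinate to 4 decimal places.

centre 1 = (0.2177·cos0.0°, 0.2177·sin0.0°, -0.0260) = (0.2177, 0.0000, -0.0260)
arm 2 at φ=120.0°: (R−r)+L cos θ2 = 0.1849;  centre 2 = (-0.0925, 0.1601, -0.0964)
φ3=240.0°: virtual centre (-0.1074, -0.1861, 0.0388), radius l
subtract pairs → two planes through P
linear system: -0.6204x+0.3203y = -0.0046−-0.1407z; -0.6503x+-0.3722y = -0.0004−0.1297z
Cramer: x(z) = 0.0042-0.0247z;  y(z) = -0.0062+0.3917z
quadratic in z: (1.1540)z²+(0.0577)z+(-0.0561)=0, √Δ=0.5121 → z ∈ {-0.2469, 0.1969}; z = -0.2469 (taking z<0)
x = 0.0103, y = -0.1029

(0.0103, -0.1029, -0.2469)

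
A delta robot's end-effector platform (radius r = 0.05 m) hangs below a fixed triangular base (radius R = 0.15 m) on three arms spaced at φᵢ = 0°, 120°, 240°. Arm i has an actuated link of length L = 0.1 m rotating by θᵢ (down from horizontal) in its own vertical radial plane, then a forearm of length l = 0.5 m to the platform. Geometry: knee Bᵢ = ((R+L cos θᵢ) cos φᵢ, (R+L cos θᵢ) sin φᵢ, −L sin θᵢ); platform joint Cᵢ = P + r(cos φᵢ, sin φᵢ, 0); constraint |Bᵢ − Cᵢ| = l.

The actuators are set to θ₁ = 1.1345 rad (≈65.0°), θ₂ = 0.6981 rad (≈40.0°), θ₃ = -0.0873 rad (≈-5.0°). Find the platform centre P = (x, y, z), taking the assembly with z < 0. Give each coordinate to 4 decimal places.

arm 1 at φ=0.0°: e+L cos θ1 = 0.1423;  S1 = (0.1423, 0.0000, -0.0906)
S2 = (0.1766·cos120.0°, 0.1766·sin120.0°, -0.0643) = (-0.0883, 0.1529, -0.0643)
arm 3 at φ=240.0°: e+L cos θ3 = 0.1996;  S3 = (-0.0998, -0.1729, 0.0087)
|S₂|²−|S₁|² = 0.0069;  |S₃|²−|S₁|² = 0.0115
plane₁₂: -0.4611x+0.3059y+0.0527z = 0.0069
Cramer: x(z) = -0.0191+0.2569z;  y(z) = -0.0064+0.2150z
quadratic in z: (1.1122)z²+(0.0956)z+(-0.2157)=0, √Δ=0.9842 → z ∈ {-0.4854, 0.3995}; z = -0.4854 (taking z<0)
x = -0.1439, y = -0.1107

(-0.1439, -0.1107, -0.4854)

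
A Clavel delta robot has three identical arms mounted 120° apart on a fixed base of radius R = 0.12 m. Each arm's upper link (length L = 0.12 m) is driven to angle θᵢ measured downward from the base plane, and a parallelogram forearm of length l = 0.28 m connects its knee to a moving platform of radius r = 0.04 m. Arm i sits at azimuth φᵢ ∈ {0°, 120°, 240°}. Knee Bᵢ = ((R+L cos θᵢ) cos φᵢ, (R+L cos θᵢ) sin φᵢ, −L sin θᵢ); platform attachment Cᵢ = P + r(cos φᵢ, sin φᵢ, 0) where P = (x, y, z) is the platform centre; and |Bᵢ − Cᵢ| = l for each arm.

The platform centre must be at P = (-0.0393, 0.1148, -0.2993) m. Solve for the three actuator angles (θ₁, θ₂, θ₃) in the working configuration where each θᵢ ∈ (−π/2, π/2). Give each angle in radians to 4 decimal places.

θ₁ = 1.1343, θ₂ = 0.2619, θ₃ = 1.3091

arm 1 (φ=0.0°): x'=-0.0393, y'=0.1148
  e−x'=0.1193;  (l²−L²−(e−x')²−y'²−z²)/2L = -0.2208
  γ=atan2(-0.2993,0.1193)=-1.1915;  ψ=arccos(-0.6853)=2.3258;  θ1=γ+ψ≈1.1343
arm 2 (φ=120.0°): x'=0.1191, y'=-0.0234
  e−x'=-0.0391;  (l²−L²−(e−x')²−y'²−z²)/2L = -0.1152
  γ=atan2(-0.2993,-0.0391)=-1.7006;  ψ=arccos(-0.3817)=1.9625;  θ2=γ+ψ≈0.2619
φ3=240.0° → target in arm frame (-0.0798, -0.0914)
  e−x'=0.1598;  (l²−L²−(e−x')²−y'²−z²)/2L = -0.2478
  √(A²+B²)=0.3393;  θ3 = -1.0805+2.3896 ≈ 1.3091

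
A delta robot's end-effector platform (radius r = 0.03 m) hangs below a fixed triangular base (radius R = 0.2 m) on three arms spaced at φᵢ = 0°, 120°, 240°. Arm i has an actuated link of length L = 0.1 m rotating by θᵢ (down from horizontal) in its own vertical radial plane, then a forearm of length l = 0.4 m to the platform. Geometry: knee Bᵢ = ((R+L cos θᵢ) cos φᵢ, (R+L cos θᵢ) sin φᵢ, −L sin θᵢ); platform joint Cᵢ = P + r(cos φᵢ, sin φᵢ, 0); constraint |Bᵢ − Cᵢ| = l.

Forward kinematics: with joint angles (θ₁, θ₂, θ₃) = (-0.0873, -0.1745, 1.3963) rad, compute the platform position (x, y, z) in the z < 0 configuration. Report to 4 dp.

(0.0707, 0.1336, -0.3116)

centre 1 = (0.2696·cos0.0°, 0.2696·sin0.0°, 0.0087) = (0.2696, 0.0000, 0.0087)
centre 2 = (0.2685·cos120.0°, 0.2685·sin120.0°, 0.0174) = (-0.1342, 0.2325, 0.0174)
arm 3 at φ=240.0°: e+L cos θ3 = 0.1874;  centre 3 = (-0.0937, -0.1623, -0.0985)
|centre ₂|²−|centre ₁|² = -0.0004;  |centre ₃|²−|centre ₁|² = -0.0280
plane₁₂: -0.8077x+0.4650y+0.0173z = -0.0004
Cramer: x(z) = 0.0219-0.1568z;  y(z) = 0.0372-0.3096z
into |P−centre ₁|² = l²: 1.1204z² + 0.0372z + -0.0972 = 0;  Δ = 0.4369;  z = -0.3116 or 0.2783 → z<0 root = -0.3116
x = 0.0707, y = 0.1336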